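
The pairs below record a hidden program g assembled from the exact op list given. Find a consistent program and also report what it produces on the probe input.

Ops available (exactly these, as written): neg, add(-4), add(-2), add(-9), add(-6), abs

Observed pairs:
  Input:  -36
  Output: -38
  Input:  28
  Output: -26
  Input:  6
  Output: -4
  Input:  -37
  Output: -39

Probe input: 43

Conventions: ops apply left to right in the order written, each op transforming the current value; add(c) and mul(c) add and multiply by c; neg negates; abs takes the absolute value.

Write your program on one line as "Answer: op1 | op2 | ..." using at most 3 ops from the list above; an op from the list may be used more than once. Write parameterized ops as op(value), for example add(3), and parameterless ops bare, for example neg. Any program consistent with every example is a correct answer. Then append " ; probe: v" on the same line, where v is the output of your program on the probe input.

add(-2) | abs | neg ; probe: -41

Check, running the answer program on each example:
  -36 -> -38 -> 38 -> -38
  28 -> 26 -> 26 -> -26
  6 -> 4 -> 4 -> -4
  -37 -> -39 -> 39 -> -39
  probe: 43 -> 41 -> 41 -> -41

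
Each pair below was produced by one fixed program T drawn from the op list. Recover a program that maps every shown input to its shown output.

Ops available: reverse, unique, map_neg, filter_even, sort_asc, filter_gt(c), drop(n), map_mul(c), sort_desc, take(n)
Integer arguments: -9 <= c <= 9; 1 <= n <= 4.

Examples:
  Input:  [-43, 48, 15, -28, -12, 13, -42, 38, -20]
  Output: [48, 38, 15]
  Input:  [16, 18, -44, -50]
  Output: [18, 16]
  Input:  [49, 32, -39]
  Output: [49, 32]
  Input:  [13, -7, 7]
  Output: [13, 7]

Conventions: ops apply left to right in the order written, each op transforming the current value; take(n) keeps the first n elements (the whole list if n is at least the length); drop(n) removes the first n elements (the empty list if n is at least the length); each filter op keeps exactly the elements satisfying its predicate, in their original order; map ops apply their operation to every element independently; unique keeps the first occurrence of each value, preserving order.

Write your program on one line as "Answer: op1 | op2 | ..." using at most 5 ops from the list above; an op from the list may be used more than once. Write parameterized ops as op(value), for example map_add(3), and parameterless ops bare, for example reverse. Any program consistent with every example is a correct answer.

reverse | sort_desc | take(3) | filter_gt(5)

Check, running the answer program on each example:
  [-43, 48, 15, -28, -12, 13, -42, 38, -20] -> [-20, 38, -42, 13, -12, -28, 15, 48, -43] -> [48, 38, 15, 13, -12, -20, -28, -42, -43] -> [48, 38, 15] -> [48, 38, 15]
  [16, 18, -44, -50] -> [-50, -44, 18, 16] -> [18, 16, -44, -50] -> [18, 16, -44] -> [18, 16]
  [49, 32, -39] -> [-39, 32, 49] -> [49, 32, -39] -> [49, 32, -39] -> [49, 32]
  [13, -7, 7] -> [7, -7, 13] -> [13, 7, -7] -> [13, 7, -7] -> [13, 7]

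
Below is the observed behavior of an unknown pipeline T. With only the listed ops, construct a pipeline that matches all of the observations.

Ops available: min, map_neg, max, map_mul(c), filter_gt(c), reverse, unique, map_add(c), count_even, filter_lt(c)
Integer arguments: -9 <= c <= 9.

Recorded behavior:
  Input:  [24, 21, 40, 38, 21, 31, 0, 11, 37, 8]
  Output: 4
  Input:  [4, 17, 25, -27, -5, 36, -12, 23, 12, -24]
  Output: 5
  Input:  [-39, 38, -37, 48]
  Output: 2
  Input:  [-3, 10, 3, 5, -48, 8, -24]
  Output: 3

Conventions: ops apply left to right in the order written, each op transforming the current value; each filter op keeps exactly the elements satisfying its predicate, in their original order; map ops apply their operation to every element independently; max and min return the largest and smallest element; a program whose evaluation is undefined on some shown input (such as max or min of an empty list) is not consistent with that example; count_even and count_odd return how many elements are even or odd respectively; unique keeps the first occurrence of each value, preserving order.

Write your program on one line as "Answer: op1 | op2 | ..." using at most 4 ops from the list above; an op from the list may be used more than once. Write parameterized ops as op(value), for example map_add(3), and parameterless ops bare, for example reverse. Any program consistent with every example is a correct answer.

map_neg | unique | map_add(3) | count_even

Check, running the answer program on each example:
  [24, 21, 40, 38, 21, 31, 0, 11, 37, 8] -> [-24, -21, -40, -38, -21, -31, 0, -11, -37, -8] -> [-24, -21, -40, -38, -31, 0, -11, -37, -8] -> [-21, -18, -37, -35, -28, 3, -8, -34, -5] -> 4
  [4, 17, 25, -27, -5, 36, -12, 23, 12, -24] -> [-4, -17, -25, 27, 5, -36, 12, -23, -12, 24] -> [-4, -17, -25, 27, 5, -36, 12, -23, -12, 24] -> [-1, -14, -22, 30, 8, -33, 15, -20, -9, 27] -> 5
  [-39, 38, -37, 48] -> [39, -38, 37, -48] -> [39, -38, 37, -48] -> [42, -35, 40, -45] -> 2
  [-3, 10, 3, 5, -48, 8, -24] -> [3, -10, -3, -5, 48, -8, 24] -> [3, -10, -3, -5, 48, -8, 24] -> [6, -7, 0, -2, 51, -5, 27] -> 3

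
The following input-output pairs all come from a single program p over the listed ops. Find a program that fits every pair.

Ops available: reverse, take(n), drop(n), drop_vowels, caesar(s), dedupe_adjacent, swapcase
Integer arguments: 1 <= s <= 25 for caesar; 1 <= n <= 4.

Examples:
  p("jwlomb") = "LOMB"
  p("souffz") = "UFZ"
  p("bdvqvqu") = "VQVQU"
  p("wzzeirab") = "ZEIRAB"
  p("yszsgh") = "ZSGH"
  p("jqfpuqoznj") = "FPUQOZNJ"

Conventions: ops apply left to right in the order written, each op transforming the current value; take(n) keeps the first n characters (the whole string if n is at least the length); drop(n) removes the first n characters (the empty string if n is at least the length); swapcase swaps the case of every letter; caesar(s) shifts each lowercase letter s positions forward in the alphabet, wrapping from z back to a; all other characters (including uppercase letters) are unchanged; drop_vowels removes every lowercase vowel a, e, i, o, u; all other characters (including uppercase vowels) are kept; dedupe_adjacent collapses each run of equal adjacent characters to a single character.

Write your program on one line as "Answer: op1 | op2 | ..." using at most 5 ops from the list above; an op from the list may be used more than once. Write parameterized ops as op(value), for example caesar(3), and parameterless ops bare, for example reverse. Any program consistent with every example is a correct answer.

drop(1) | drop(1) | swapcase | dedupe_adjacent

Check, running the answer program on each example:
  "jwlomb" -> "wlomb" -> "lomb" -> "LOMB" -> "LOMB"
  "souffz" -> "ouffz" -> "uffz" -> "UFFZ" -> "UFZ"
  "bdvqvqu" -> "dvqvqu" -> "vqvqu" -> "VQVQU" -> "VQVQU"
  "wzzeirab" -> "zzeirab" -> "zeirab" -> "ZEIRAB" -> "ZEIRAB"
  "yszsgh" -> "szsgh" -> "zsgh" -> "ZSGH" -> "ZSGH"
  "jqfpuqoznj" -> "qfpuqoznj" -> "fpuqoznj" -> "FPUQOZNJ" -> "FPUQOZNJ"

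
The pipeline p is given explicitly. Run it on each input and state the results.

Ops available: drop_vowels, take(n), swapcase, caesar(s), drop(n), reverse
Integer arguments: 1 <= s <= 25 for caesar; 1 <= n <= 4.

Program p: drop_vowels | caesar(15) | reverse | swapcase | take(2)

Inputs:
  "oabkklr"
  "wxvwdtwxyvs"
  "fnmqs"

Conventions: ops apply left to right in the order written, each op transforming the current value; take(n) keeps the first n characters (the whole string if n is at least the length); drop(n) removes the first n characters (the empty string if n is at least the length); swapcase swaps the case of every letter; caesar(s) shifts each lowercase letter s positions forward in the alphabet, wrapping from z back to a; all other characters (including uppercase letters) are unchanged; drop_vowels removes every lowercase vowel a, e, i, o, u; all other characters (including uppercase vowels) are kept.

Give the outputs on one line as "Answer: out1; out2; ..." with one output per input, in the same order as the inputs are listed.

Execution, op by op:
  "oabkklr" -> "bkklr" -> "qzzag" -> "gazzq" -> "GAZZQ" -> "GA"
  "wxvwdtwxyvs" -> "wxvwdtwxyvs" -> "lmklsilmnkh" -> "hknmlislkml" -> "HKNMLISLKML" -> "HK"
  "fnmqs" -> "fnmqs" -> "ucbfh" -> "hfbcu" -> "HFBCU" -> "HF"

"GA"; "HK"; "HF"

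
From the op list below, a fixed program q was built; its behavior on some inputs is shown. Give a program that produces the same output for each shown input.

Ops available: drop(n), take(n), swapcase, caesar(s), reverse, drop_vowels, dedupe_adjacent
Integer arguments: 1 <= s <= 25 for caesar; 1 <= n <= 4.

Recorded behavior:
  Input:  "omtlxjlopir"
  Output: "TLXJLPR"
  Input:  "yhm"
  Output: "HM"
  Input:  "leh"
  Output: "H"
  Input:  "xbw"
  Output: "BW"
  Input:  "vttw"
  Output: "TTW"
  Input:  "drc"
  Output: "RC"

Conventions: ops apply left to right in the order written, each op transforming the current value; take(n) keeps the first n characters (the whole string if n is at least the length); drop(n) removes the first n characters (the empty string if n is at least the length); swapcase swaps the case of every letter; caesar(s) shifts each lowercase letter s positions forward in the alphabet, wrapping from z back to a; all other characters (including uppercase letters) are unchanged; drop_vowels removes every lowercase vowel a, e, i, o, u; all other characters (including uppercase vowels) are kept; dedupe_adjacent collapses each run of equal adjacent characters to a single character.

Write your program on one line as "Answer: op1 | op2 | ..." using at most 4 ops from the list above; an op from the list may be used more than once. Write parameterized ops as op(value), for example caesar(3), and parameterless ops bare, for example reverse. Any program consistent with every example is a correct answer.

drop_vowels | drop(1) | swapcase

Check, running the answer program on each example:
  "omtlxjlopir" -> "mtlxjlpr" -> "tlxjlpr" -> "TLXJLPR"
  "yhm" -> "yhm" -> "hm" -> "HM"
  "leh" -> "lh" -> "h" -> "H"
  "xbw" -> "xbw" -> "bw" -> "BW"
  "vttw" -> "vttw" -> "ttw" -> "TTW"
  "drc" -> "drc" -> "rc" -> "RC"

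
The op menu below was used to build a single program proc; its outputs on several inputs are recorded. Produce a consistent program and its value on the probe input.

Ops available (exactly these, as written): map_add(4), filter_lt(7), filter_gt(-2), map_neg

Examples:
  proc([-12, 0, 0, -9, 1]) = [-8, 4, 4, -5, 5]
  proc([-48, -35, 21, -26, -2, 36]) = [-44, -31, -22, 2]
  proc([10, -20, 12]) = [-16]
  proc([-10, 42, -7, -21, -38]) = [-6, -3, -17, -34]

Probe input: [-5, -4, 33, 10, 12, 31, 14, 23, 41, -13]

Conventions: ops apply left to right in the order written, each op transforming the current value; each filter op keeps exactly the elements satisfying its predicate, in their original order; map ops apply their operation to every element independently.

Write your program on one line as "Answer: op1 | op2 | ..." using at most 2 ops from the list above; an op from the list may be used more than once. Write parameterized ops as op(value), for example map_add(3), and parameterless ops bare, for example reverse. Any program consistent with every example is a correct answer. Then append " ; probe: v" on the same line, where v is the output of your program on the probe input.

map_add(4) | filter_lt(7) ; probe: [-1, 0, -9]

Check, running the answer program on each example:
  [-12, 0, 0, -9, 1] -> [-8, 4, 4, -5, 5] -> [-8, 4, 4, -5, 5]
  [-48, -35, 21, -26, -2, 36] -> [-44, -31, 25, -22, 2, 40] -> [-44, -31, -22, 2]
  [10, -20, 12] -> [14, -16, 16] -> [-16]
  [-10, 42, -7, -21, -38] -> [-6, 46, -3, -17, -34] -> [-6, -3, -17, -34]
  probe: [-5, -4, 33, 10, 12, 31, 14, 23, 41, -13] -> [-1, 0, 37, 14, 16, 35, 18, 27, 45, -9] -> [-1, 0, -9]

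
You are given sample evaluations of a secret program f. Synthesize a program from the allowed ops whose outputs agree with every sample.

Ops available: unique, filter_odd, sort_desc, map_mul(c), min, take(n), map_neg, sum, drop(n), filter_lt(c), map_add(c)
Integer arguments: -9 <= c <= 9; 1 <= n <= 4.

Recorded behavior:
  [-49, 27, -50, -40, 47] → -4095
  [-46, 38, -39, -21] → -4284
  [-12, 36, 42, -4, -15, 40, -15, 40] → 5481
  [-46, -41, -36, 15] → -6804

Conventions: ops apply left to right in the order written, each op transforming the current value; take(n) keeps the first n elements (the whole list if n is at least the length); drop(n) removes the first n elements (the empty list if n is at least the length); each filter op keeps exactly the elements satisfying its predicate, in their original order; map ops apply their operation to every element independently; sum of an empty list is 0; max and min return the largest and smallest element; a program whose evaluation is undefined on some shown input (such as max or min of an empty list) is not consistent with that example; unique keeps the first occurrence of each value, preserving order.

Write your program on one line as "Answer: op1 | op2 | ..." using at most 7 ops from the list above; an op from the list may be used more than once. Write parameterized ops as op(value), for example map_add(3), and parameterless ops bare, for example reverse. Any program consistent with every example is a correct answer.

map_neg | map_mul(-9) | map_neg | unique | map_mul(-7) | sum

Check, running the answer program on each example:
  [-49, 27, -50, -40, 47] -> [49, -27, 50, 40, -47] -> [-441, 243, -450, -360, 423] -> [441, -243, 450, 360, -423] -> [441, -243, 450, 360, -423] -> [-3087, 1701, -3150, -2520, 2961] -> -4095
  [-46, 38, -39, -21] -> [46, -38, 39, 21] -> [-414, 342, -351, -189] -> [414, -342, 351, 189] -> [414, -342, 351, 189] -> [-2898, 2394, -2457, -1323] -> -4284
  [-12, 36, 42, -4, -15, 40, -15, 40] -> [12, -36, -42, 4, 15, -40, 15, -40] -> [-108, 324, 378, -36, -135, 360, -135, 360] -> [108, -324, -378, 36, 135, -360, 135, -360] -> [108, -324, -378, 36, 135, -360] -> [-756, 2268, 2646, -252, -945, 2520] -> 5481
  [-46, -41, -36, 15] -> [46, 41, 36, -15] -> [-414, -369, -324, 135] -> [414, 369, 324, -135] -> [414, 369, 324, -135] -> [-2898, -2583, -2268, 945] -> -6804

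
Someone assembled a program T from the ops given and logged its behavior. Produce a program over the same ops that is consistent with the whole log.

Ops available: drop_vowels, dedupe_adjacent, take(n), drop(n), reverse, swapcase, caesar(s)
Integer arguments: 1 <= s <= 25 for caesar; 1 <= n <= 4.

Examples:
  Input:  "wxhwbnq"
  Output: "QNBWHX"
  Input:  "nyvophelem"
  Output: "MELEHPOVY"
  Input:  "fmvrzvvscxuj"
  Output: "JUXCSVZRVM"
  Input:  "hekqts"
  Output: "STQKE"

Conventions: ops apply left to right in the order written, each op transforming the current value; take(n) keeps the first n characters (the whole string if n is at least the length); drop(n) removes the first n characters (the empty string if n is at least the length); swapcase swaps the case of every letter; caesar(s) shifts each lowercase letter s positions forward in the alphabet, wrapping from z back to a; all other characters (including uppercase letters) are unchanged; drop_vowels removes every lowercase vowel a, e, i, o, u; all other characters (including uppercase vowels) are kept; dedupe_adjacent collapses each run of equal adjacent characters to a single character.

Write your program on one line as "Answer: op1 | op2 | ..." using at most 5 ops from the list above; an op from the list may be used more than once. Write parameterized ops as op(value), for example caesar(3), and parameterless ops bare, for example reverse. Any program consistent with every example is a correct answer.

drop(1) | dedupe_adjacent | reverse | swapcase

Check, running the answer program on each example:
  "wxhwbnq" -> "xhwbnq" -> "xhwbnq" -> "qnbwhx" -> "QNBWHX"
  "nyvophelem" -> "yvophelem" -> "yvophelem" -> "melehpovy" -> "MELEHPOVY"
  "fmvrzvvscxuj" -> "mvrzvvscxuj" -> "mvrzvscxuj" -> "juxcsvzrvm" -> "JUXCSVZRVM"
  "hekqts" -> "ekqts" -> "ekqts" -> "stqke" -> "STQKE"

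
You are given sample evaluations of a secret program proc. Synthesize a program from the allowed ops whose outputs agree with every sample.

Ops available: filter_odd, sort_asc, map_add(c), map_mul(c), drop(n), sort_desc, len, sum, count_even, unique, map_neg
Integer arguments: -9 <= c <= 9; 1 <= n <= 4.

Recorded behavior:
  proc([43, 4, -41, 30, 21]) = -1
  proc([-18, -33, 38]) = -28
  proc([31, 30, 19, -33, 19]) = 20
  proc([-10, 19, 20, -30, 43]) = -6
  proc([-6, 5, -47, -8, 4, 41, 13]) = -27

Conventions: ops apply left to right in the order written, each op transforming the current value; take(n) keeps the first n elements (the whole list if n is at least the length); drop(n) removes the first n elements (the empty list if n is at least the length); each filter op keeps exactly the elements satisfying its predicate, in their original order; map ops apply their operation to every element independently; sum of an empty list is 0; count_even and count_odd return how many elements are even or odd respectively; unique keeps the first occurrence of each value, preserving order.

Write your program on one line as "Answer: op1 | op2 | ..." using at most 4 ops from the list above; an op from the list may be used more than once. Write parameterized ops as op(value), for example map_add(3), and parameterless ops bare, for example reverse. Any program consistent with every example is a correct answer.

sort_desc | drop(2) | map_add(5) | sum

Check, running the answer program on each example:
  [43, 4, -41, 30, 21] -> [43, 30, 21, 4, -41] -> [21, 4, -41] -> [26, 9, -36] -> -1
  [-18, -33, 38] -> [38, -18, -33] -> [-33] -> [-28] -> -28
  [31, 30, 19, -33, 19] -> [31, 30, 19, 19, -33] -> [19, 19, -33] -> [24, 24, -28] -> 20
  [-10, 19, 20, -30, 43] -> [43, 20, 19, -10, -30] -> [19, -10, -30] -> [24, -5, -25] -> -6
  [-6, 5, -47, -8, 4, 41, 13] -> [41, 13, 5, 4, -6, -8, -47] -> [5, 4, -6, -8, -47] -> [10, 9, -1, -3, -42] -> -27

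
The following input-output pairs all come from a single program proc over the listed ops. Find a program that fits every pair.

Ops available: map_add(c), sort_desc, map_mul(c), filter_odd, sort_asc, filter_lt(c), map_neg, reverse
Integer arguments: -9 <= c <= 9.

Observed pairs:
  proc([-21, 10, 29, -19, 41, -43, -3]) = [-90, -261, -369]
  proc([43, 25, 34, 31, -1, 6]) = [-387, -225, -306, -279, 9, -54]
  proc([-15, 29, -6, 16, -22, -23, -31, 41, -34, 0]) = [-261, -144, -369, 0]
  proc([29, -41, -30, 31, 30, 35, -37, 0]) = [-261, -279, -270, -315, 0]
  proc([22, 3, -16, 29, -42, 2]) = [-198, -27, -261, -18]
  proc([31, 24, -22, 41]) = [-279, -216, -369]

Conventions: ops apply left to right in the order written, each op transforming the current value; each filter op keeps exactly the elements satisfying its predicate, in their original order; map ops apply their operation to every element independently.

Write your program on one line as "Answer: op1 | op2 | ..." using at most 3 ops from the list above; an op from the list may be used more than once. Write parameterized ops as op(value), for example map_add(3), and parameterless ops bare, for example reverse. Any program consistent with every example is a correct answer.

map_neg | filter_lt(2) | map_mul(9)

Check, running the answer program on each example:
  [-21, 10, 29, -19, 41, -43, -3] -> [21, -10, -29, 19, -41, 43, 3] -> [-10, -29, -41] -> [-90, -261, -369]
  [43, 25, 34, 31, -1, 6] -> [-43, -25, -34, -31, 1, -6] -> [-43, -25, -34, -31, 1, -6] -> [-387, -225, -306, -279, 9, -54]
  [-15, 29, -6, 16, -22, -23, -31, 41, -34, 0] -> [15, -29, 6, -16, 22, 23, 31, -41, 34, 0] -> [-29, -16, -41, 0] -> [-261, -144, -369, 0]
  [29, -41, -30, 31, 30, 35, -37, 0] -> [-29, 41, 30, -31, -30, -35, 37, 0] -> [-29, -31, -30, -35, 0] -> [-261, -279, -270, -315, 0]
  [22, 3, -16, 29, -42, 2] -> [-22, -3, 16, -29, 42, -2] -> [-22, -3, -29, -2] -> [-198, -27, -261, -18]
  [31, 24, -22, 41] -> [-31, -24, 22, -41] -> [-31, -24, -41] -> [-279, -216, -369]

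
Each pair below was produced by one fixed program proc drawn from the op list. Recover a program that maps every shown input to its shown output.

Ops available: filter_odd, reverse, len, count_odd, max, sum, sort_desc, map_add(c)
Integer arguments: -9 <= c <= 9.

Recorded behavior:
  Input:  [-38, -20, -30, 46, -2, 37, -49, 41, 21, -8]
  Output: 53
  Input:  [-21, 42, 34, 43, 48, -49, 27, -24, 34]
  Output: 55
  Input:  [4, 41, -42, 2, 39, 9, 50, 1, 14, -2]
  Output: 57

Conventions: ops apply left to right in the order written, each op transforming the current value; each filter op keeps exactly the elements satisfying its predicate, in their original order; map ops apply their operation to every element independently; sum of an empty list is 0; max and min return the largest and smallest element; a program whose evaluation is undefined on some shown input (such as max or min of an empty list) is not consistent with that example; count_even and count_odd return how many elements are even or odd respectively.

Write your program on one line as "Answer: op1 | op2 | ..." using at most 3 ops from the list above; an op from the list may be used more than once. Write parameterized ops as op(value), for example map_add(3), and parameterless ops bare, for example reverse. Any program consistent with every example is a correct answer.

sort_desc | map_add(7) | max

Check, running the answer program on each example:
  [-38, -20, -30, 46, -2, 37, -49, 41, 21, -8] -> [46, 41, 37, 21, -2, -8, -20, -30, -38, -49] -> [53, 48, 44, 28, 5, -1, -13, -23, -31, -42] -> 53
  [-21, 42, 34, 43, 48, -49, 27, -24, 34] -> [48, 43, 42, 34, 34, 27, -21, -24, -49] -> [55, 50, 49, 41, 41, 34, -14, -17, -42] -> 55
  [4, 41, -42, 2, 39, 9, 50, 1, 14, -2] -> [50, 41, 39, 14, 9, 4, 2, 1, -2, -42] -> [57, 48, 46, 21, 16, 11, 9, 8, 5, -35] -> 57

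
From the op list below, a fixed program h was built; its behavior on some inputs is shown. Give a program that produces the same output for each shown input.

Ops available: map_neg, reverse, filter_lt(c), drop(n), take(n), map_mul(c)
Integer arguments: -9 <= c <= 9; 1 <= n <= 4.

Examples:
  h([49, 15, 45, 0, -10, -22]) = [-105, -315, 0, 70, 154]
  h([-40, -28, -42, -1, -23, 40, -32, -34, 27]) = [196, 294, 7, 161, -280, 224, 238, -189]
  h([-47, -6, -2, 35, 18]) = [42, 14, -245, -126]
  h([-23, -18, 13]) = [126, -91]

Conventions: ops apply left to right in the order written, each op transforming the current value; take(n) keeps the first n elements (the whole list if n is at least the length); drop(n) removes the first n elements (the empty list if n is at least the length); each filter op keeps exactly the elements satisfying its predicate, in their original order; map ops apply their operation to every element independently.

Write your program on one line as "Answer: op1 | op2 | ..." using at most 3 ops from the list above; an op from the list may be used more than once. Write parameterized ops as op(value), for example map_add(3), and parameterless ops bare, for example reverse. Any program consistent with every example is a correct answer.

drop(1) | map_neg | map_mul(7)

Check, running the answer program on each example:
  [49, 15, 45, 0, -10, -22] -> [15, 45, 0, -10, -22] -> [-15, -45, 0, 10, 22] -> [-105, -315, 0, 70, 154]
  [-40, -28, -42, -1, -23, 40, -32, -34, 27] -> [-28, -42, -1, -23, 40, -32, -34, 27] -> [28, 42, 1, 23, -40, 32, 34, -27] -> [196, 294, 7, 161, -280, 224, 238, -189]
  [-47, -6, -2, 35, 18] -> [-6, -2, 35, 18] -> [6, 2, -35, -18] -> [42, 14, -245, -126]
  [-23, -18, 13] -> [-18, 13] -> [18, -13] -> [126, -91]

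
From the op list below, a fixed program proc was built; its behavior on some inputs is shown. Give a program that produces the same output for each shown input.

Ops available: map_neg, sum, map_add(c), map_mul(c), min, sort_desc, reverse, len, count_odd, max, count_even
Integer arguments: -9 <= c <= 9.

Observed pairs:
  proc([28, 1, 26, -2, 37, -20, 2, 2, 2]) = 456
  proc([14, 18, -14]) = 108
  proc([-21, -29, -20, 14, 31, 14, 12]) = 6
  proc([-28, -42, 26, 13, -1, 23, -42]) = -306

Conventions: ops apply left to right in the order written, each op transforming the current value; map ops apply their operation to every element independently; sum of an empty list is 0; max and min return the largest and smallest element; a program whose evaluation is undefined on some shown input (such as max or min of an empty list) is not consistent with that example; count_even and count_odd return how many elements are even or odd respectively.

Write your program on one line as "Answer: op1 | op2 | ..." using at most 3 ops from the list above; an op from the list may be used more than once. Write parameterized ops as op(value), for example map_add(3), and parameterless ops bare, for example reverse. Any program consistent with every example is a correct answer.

map_mul(6) | sum

Check, running the answer program on each example:
  [28, 1, 26, -2, 37, -20, 2, 2, 2] -> [168, 6, 156, -12, 222, -120, 12, 12, 12] -> 456
  [14, 18, -14] -> [84, 108, -84] -> 108
  [-21, -29, -20, 14, 31, 14, 12] -> [-126, -174, -120, 84, 186, 84, 72] -> 6
  [-28, -42, 26, 13, -1, 23, -42] -> [-168, -252, 156, 78, -6, 138, -252] -> -306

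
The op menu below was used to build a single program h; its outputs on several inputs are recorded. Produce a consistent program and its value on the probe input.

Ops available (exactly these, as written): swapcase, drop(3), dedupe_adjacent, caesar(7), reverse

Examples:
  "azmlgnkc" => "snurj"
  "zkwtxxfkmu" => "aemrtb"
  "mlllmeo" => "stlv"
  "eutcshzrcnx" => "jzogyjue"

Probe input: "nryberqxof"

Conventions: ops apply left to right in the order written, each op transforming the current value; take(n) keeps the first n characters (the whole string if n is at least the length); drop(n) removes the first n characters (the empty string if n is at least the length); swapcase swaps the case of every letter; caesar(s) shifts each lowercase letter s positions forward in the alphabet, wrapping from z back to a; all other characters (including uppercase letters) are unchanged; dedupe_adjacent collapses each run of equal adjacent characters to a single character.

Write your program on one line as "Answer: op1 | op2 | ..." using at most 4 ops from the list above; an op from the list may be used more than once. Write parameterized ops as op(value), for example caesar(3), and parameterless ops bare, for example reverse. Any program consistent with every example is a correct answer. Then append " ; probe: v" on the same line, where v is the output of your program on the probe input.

drop(3) | dedupe_adjacent | caesar(7) ; probe: "ilyxevm"

Check, running the answer program on each example:
  "azmlgnkc" -> "lgnkc" -> "lgnkc" -> "snurj"
  "zkwtxxfkmu" -> "txxfkmu" -> "txfkmu" -> "aemrtb"
  "mlllmeo" -> "lmeo" -> "lmeo" -> "stlv"
  "eutcshzrcnx" -> "cshzrcnx" -> "cshzrcnx" -> "jzogyjue"
  probe: "nryberqxof" -> "berqxof" -> "berqxof" -> "ilyxevm"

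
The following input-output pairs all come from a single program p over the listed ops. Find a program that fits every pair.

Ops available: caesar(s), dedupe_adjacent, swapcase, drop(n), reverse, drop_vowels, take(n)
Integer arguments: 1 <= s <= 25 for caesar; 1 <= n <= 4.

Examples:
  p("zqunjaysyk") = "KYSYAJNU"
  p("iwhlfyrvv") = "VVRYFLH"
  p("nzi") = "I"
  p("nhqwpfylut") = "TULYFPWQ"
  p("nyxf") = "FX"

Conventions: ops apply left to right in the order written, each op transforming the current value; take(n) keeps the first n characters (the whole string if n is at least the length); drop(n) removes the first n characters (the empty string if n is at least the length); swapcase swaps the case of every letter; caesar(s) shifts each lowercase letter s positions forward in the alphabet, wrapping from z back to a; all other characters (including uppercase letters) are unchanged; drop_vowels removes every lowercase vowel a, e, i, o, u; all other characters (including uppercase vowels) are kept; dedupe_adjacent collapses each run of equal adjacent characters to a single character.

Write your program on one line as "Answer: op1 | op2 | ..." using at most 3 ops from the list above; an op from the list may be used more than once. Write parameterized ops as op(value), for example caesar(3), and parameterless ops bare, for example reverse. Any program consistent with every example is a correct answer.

swapcase | drop(2) | reverse

Check, running the answer program on each example:
  "zqunjaysyk" -> "ZQUNJAYSYK" -> "UNJAYSYK" -> "KYSYAJNU"
  "iwhlfyrvv" -> "IWHLFYRVV" -> "HLFYRVV" -> "VVRYFLH"
  "nzi" -> "NZI" -> "I" -> "I"
  "nhqwpfylut" -> "NHQWPFYLUT" -> "QWPFYLUT" -> "TULYFPWQ"
  "nyxf" -> "NYXF" -> "XF" -> "FX"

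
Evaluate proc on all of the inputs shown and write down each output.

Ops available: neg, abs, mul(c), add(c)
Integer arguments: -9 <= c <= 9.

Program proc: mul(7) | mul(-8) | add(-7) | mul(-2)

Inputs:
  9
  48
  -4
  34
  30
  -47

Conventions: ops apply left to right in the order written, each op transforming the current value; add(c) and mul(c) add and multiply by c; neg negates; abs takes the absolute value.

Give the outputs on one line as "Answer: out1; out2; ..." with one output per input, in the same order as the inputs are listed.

1022; 5390; -434; 3822; 3374; -5250

Execution, op by op:
  9 -> 63 -> -504 -> -511 -> 1022
  48 -> 336 -> -2688 -> -2695 -> 5390
  -4 -> -28 -> 224 -> 217 -> -434
  34 -> 238 -> -1904 -> -1911 -> 3822
  30 -> 210 -> -1680 -> -1687 -> 3374
  -47 -> -329 -> 2632 -> 2625 -> -5250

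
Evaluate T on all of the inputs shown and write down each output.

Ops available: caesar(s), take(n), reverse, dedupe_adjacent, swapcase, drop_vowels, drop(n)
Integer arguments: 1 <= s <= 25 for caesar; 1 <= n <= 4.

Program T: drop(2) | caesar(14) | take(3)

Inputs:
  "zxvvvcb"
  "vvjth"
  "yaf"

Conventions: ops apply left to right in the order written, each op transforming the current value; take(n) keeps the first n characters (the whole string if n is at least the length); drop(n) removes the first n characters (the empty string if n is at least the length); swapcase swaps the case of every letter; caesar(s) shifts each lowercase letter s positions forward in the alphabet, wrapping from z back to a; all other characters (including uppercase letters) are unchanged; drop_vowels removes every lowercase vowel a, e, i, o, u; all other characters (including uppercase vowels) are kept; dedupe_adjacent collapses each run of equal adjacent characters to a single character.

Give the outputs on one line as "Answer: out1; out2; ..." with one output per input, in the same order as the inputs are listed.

"jjj"; "xhv"; "t"

Execution, op by op:
  "zxvvvcb" -> "vvvcb" -> "jjjqp" -> "jjj"
  "vvjth" -> "jth" -> "xhv" -> "xhv"
  "yaf" -> "f" -> "t" -> "t"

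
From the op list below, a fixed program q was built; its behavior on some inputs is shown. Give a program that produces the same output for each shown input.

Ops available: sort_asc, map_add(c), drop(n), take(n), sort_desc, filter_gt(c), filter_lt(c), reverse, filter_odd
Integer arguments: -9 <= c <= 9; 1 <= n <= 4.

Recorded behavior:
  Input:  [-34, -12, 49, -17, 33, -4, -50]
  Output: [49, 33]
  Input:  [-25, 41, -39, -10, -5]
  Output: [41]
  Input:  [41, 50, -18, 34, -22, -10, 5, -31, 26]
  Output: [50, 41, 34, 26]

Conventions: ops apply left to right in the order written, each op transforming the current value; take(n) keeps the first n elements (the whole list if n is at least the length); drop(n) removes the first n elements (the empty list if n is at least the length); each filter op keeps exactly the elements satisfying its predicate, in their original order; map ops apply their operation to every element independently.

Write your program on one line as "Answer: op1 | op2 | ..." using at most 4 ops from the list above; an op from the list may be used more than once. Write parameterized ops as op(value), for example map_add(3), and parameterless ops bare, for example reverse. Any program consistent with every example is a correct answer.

filter_gt(7) | sort_asc | sort_desc

Check, running the answer program on each example:
  [-34, -12, 49, -17, 33, -4, -50] -> [49, 33] -> [33, 49] -> [49, 33]
  [-25, 41, -39, -10, -5] -> [41] -> [41] -> [41]
  [41, 50, -18, 34, -22, -10, 5, -31, 26] -> [41, 50, 34, 26] -> [26, 34, 41, 50] -> [50, 41, 34, 26]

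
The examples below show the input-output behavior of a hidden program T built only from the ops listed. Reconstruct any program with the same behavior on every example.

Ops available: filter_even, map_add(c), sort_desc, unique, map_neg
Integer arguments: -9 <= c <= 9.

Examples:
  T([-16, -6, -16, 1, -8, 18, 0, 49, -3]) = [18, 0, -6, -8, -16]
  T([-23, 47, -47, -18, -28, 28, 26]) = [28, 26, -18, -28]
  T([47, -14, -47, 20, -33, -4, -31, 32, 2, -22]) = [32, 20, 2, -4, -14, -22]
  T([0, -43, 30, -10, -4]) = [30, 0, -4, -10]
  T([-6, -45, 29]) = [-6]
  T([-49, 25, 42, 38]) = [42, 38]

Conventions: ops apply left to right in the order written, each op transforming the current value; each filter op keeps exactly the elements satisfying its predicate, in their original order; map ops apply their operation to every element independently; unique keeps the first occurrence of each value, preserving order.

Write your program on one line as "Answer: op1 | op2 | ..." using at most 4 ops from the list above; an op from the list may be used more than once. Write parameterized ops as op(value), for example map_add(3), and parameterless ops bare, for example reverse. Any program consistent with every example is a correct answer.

filter_even | sort_desc | unique

Check, running the answer program on each example:
  [-16, -6, -16, 1, -8, 18, 0, 49, -3] -> [-16, -6, -16, -8, 18, 0] -> [18, 0, -6, -8, -16, -16] -> [18, 0, -6, -8, -16]
  [-23, 47, -47, -18, -28, 28, 26] -> [-18, -28, 28, 26] -> [28, 26, -18, -28] -> [28, 26, -18, -28]
  [47, -14, -47, 20, -33, -4, -31, 32, 2, -22] -> [-14, 20, -4, 32, 2, -22] -> [32, 20, 2, -4, -14, -22] -> [32, 20, 2, -4, -14, -22]
  [0, -43, 30, -10, -4] -> [0, 30, -10, -4] -> [30, 0, -4, -10] -> [30, 0, -4, -10]
  [-6, -45, 29] -> [-6] -> [-6] -> [-6]
  [-49, 25, 42, 38] -> [42, 38] -> [42, 38] -> [42, 38]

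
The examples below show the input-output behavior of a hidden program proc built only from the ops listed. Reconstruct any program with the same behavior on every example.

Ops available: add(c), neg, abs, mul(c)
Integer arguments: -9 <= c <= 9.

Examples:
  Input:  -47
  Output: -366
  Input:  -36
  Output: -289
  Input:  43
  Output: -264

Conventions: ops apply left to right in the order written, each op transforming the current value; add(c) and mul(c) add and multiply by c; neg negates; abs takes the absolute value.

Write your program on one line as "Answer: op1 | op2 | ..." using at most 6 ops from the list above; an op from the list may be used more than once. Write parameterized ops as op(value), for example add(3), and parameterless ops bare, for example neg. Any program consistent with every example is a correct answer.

add(-4) | mul(-7) | add(9) | abs | neg

Check, running the answer program on each example:
  -47 -> -51 -> 357 -> 366 -> 366 -> -366
  -36 -> -40 -> 280 -> 289 -> 289 -> -289
  43 -> 39 -> -273 -> -264 -> 264 -> -264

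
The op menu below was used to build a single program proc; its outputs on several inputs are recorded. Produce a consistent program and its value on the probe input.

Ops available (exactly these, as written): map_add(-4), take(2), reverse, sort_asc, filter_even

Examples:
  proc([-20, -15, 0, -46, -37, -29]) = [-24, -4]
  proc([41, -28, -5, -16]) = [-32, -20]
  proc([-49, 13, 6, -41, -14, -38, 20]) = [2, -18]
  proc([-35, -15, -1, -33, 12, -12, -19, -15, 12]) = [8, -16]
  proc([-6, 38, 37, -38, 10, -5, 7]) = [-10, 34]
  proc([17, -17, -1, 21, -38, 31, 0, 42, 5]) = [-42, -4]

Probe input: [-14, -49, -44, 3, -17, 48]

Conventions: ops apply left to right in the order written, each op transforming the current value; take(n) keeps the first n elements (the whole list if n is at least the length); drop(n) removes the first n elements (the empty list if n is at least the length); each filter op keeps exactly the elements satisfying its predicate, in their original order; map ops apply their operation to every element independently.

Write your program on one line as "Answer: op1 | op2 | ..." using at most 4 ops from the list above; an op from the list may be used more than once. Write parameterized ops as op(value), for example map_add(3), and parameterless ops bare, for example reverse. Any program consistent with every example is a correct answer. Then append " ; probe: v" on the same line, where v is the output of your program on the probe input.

map_add(-4) | filter_even | take(2) ; probe: [-18, -48]

Check, running the answer program on each example:
  [-20, -15, 0, -46, -37, -29] -> [-24, -19, -4, -50, -41, -33] -> [-24, -4, -50] -> [-24, -4]
  [41, -28, -5, -16] -> [37, -32, -9, -20] -> [-32, -20] -> [-32, -20]
  [-49, 13, 6, -41, -14, -38, 20] -> [-53, 9, 2, -45, -18, -42, 16] -> [2, -18, -42, 16] -> [2, -18]
  [-35, -15, -1, -33, 12, -12, -19, -15, 12] -> [-39, -19, -5, -37, 8, -16, -23, -19, 8] -> [8, -16, 8] -> [8, -16]
  [-6, 38, 37, -38, 10, -5, 7] -> [-10, 34, 33, -42, 6, -9, 3] -> [-10, 34, -42, 6] -> [-10, 34]
  [17, -17, -1, 21, -38, 31, 0, 42, 5] -> [13, -21, -5, 17, -42, 27, -4, 38, 1] -> [-42, -4, 38] -> [-42, -4]
  probe: [-14, -49, -44, 3, -17, 48] -> [-18, -53, -48, -1, -21, 44] -> [-18, -48, 44] -> [-18, -48]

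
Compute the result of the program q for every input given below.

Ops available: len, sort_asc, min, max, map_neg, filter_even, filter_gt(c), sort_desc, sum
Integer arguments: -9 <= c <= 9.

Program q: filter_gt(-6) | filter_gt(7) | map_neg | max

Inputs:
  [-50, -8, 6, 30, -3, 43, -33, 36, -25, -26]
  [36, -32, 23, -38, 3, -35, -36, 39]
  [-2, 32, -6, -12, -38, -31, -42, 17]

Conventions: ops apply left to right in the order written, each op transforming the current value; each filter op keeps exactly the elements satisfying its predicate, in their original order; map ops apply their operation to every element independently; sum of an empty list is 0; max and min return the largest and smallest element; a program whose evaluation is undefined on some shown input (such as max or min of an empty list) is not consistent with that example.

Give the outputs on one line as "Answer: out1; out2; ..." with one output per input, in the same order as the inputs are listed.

Execution, op by op:
  [-50, -8, 6, 30, -3, 43, -33, 36, -25, -26] -> [6, 30, -3, 43, 36] -> [30, 43, 36] -> [-30, -43, -36] -> -30
  [36, -32, 23, -38, 3, -35, -36, 39] -> [36, 23, 3, 39] -> [36, 23, 39] -> [-36, -23, -39] -> -23
  [-2, 32, -6, -12, -38, -31, -42, 17] -> [-2, 32, 17] -> [32, 17] -> [-32, -17] -> -17

-30; -23; -17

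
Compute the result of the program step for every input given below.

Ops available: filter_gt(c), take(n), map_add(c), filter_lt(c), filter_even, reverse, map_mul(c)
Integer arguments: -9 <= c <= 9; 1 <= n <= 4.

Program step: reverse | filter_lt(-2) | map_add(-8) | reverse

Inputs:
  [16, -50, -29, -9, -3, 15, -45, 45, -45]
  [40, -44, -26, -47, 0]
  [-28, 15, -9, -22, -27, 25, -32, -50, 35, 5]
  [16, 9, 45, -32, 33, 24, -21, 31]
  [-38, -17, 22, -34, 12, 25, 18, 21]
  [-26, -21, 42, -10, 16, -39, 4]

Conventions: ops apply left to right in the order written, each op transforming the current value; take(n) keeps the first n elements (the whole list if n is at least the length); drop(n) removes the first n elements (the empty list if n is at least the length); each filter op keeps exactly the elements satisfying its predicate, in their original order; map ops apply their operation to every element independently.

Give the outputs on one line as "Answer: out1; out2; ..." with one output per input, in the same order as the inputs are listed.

Execution, op by op:
  [16, -50, -29, -9, -3, 15, -45, 45, -45] -> [-45, 45, -45, 15, -3, -9, -29, -50, 16] -> [-45, -45, -3, -9, -29, -50] -> [-53, -53, -11, -17, -37, -58] -> [-58, -37, -17, -11, -53, -53]
  [40, -44, -26, -47, 0] -> [0, -47, -26, -44, 40] -> [-47, -26, -44] -> [-55, -34, -52] -> [-52, -34, -55]
  [-28, 15, -9, -22, -27, 25, -32, -50, 35, 5] -> [5, 35, -50, -32, 25, -27, -22, -9, 15, -28] -> [-50, -32, -27, -22, -9, -28] -> [-58, -40, -35, -30, -17, -36] -> [-36, -17, -30, -35, -40, -58]
  [16, 9, 45, -32, 33, 24, -21, 31] -> [31, -21, 24, 33, -32, 45, 9, 16] -> [-21, -32] -> [-29, -40] -> [-40, -29]
  [-38, -17, 22, -34, 12, 25, 18, 21] -> [21, 18, 25, 12, -34, 22, -17, -38] -> [-34, -17, -38] -> [-42, -25, -46] -> [-46, -25, -42]
  [-26, -21, 42, -10, 16, -39, 4] -> [4, -39, 16, -10, 42, -21, -26] -> [-39, -10, -21, -26] -> [-47, -18, -29, -34] -> [-34, -29, -18, -47]

[-58, -37, -17, -11, -53, -53]; [-52, -34, -55]; [-36, -17, -30, -35, -40, -58]; [-40, -29]; [-46, -25, -42]; [-34, -29, -18, -47]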